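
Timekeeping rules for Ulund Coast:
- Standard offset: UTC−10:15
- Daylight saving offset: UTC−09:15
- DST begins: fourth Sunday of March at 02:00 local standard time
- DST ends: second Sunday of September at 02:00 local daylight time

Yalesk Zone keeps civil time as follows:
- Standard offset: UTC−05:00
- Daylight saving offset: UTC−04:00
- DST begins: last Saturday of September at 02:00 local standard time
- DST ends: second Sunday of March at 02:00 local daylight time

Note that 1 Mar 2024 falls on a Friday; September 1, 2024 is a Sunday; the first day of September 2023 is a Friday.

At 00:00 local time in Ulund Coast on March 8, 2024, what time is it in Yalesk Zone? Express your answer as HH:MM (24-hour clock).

1 March 2024 is a Friday, so the first Sunday is March 3 and the fourth is March 24.
1 September 2024 is a Sunday, so the first Sunday is September 1 and the second is September 8.
March 8, 2024 is outside the daylight-saving period (24 March – 8 September), so Ulund Coast is on standard time, UTC−10:15.
00:00 Ulund Coast + 10h15m = 10:15 UTC.
1 September 2023 is a Friday, so Saturdays fall on 2, 9, 16, 23, 30; the last is September 30.
1 March 2024 is a Friday, so the first Sunday is March 3 and the second is March 10.
At the standard offset (UTC−05:00), 10:15 UTC − 5h = 05:15 Yalesk Zone standard time.
The standard-time date in Yalesk Zone, March 8, 2024, falls between 30 September 2023 and 10 March 2024, so daylight saving is in effect and Yalesk Zone is at UTC−04:00.
10:15 UTC − 4h = 06:15 Yalesk Zone.

06:15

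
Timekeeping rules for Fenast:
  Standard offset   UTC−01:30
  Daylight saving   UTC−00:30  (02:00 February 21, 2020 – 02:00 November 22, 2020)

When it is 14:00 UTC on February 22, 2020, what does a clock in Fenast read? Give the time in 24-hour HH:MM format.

13:30

At the standard offset (UTC−01:30), 14:00 UTC − 1h30m = 12:30 Fenast standard time.
Daylight saving runs 21 February – 22 November; the standard-time date in Fenast, February 22, 2020, is inside that window, so Fenast is at UTC−00:30.
14:00 UTC − 0h30m = 13:30 local.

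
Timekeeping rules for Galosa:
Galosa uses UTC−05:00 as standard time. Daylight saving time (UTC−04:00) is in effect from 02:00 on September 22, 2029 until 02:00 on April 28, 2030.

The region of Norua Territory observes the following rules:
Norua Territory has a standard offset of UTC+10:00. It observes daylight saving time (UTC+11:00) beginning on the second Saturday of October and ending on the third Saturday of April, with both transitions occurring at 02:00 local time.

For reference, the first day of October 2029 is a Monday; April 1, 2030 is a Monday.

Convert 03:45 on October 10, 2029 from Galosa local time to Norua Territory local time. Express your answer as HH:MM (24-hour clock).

October 10, 2029 falls between 22 September 2029 and 28 April 2030, so daylight saving is in effect and Galosa is at UTC−04:00.
03:45 Galosa + 4h = 07:45 UTC.
1 October 2029 is a Monday, so the first Saturday is October 6 and the second is October 13.
1 April 2030 is a Monday, so the first Saturday is April 6 and the third is April 20.
At the standard offset (UTC+10:00), 07:45 UTC + 10h = 17:45 Norua Territory standard time.
The standard-time date in Norua Territory, October 10, 2029, does not fall between 13 October 2029 and 20 April 2030, so daylight saving is not in effect and Norua Territory is at UTC+10:00.
07:45 UTC + 10h = 17:45 Norua Territory.

17:45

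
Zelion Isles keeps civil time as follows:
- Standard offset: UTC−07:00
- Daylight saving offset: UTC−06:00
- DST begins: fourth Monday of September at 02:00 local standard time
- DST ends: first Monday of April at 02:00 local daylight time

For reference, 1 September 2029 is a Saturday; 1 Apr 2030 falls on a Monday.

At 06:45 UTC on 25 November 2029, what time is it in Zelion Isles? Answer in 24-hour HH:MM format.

00:45

1 September 2029 is a Saturday, so the first Monday is September 3 and the fourth is September 24.
1 April 2030 is a Monday, so the first Monday is April 1.
At the standard offset (UTC−07:00), 06:45 UTC − 7h = 23:45 Zelion Isles standard time (rolling into the previous day, 24 November 2029).
Daylight saving runs 24 September 2029 – 1 April 2030; the standard-time date in Zelion Isles, 24 November 2029, is inside that window, so Zelion Isles is at UTC−06:00.
06:45 UTC − 6h = 00:45 local.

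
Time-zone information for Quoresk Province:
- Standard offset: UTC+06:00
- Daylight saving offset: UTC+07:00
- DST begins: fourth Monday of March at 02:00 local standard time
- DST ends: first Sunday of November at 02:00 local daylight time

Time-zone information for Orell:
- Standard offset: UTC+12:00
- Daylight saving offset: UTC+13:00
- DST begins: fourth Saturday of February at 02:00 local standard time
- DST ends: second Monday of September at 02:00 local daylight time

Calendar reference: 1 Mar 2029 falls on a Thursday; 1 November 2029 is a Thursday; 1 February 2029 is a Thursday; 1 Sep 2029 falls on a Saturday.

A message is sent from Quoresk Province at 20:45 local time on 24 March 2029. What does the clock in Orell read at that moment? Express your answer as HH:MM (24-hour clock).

1 March 2029 is a Thursday, so the first Monday is March 5 and the fourth is March 26.
1 November 2029 is a Thursday, so the first Sunday is November 4.
24 March 2029 is outside the daylight-saving period (26 March – 4 November), so Quoresk Province is on standard time, UTC+06:00.
20:45 Quoresk Province − 6h = 14:45 UTC.
1 February 2029 is a Thursday, so the first Saturday is February 3 and the fourth is February 24.
1 September 2029 is a Saturday, so the first Monday is September 3 and the second is September 10.
At the standard offset (UTC+12:00), 14:45 UTC + 12h = 02:45 Orell standard time (rolling into the next day, 25 March 2029).
The standard-time date in Orell, 25 March 2029, lies within the daylight-saving period (24 February – 10 September), so Orell is on daylight time, UTC+13:00.
14:45 UTC + 13h = 03:45 Orell (rolling into the next day, 25 March 2029).

03:45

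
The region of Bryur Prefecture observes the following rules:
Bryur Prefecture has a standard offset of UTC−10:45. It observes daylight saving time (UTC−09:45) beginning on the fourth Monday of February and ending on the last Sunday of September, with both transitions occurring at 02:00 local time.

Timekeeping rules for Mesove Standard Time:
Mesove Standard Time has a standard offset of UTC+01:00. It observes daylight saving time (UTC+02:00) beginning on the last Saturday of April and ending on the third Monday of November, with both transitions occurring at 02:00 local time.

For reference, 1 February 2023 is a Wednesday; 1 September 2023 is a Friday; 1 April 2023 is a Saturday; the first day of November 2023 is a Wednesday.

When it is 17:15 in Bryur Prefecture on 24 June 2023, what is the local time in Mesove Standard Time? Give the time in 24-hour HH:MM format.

1 February 2023 is a Wednesday, so the first Monday is February 6 and the fourth is February 27.
1 September 2023 is a Friday, so Sundays fall on 3, 10, 17, 24; the last is September 24.
24 June 2023 lies within the daylight-saving period (27 February – 24 September), so Bryur Prefecture is on daylight time, UTC−09:45.
17:15 Bryur Prefecture + 9h45m = 03:00 UTC (rolling into the next day, 25 June 2023).
1 April 2023 is a Saturday, so Saturdays fall on 1, 8, 15, 22, 29; the last is April 29.
1 November 2023 is a Wednesday, so the first Monday is November 6 and the third is November 20.
At the standard offset (UTC+01:00), 03:00 UTC + 1h = 04:00 Mesove Standard Time standard time.
The standard-time date in Mesove Standard Time, 25 June 2023, lies within the daylight-saving period (29 April – 20 November), so Mesove Standard Time is on daylight time, UTC+02:00.
03:00 UTC + 2h = 05:00 Mesove Standard Time.

05:00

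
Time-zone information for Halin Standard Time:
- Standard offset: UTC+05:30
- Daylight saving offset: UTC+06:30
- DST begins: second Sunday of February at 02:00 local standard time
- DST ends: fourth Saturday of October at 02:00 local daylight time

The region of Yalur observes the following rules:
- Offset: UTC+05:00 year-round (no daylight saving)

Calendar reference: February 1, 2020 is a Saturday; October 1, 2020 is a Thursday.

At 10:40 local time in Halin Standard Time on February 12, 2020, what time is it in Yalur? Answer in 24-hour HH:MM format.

09:10

1 February 2020 is a Saturday, so the first Sunday is February 2 and the second is February 9.
1 October 2020 is a Thursday, so the first Saturday is October 3 and the fourth is October 24.
Daylight saving runs 9 February – 24 October; February 12, 2020 is inside that window, so Halin Standard Time is at UTC+06:30.
10:40 Halin Standard Time − 6h30m = 04:10 UTC.
Yalur has no daylight saving, so its offset is UTC+05:00 year-round.
04:10 UTC + 5h = 09:10 Yalur.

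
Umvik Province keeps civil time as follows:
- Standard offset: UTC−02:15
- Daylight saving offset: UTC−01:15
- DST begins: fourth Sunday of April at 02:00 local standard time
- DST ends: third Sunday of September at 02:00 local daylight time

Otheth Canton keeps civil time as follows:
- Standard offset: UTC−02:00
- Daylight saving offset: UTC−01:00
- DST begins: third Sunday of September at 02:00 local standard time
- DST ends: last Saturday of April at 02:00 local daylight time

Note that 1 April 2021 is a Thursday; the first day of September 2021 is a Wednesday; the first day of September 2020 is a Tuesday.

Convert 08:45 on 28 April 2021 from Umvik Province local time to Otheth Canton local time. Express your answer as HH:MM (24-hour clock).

1 April 2021 is a Thursday, so the first Sunday is April 4 and the fourth is April 25.
1 September 2021 is a Wednesday, so the first Sunday is September 5 and the third is September 19.
28 April 2021 falls between 25 April and 19 September, so daylight saving is in effect and Umvik Province is at UTC−01:15.
08:45 Umvik Province + 1h15m = 10:00 UTC.
1 September 2020 is a Tuesday, so the first Sunday is September 6 and the third is September 20.
1 April 2021 is a Thursday, so Saturdays fall on 3, 10, 17, 24; the last is April 24.
At the standard offset (UTC−02:00), 10:00 UTC − 2h = 08:00 Otheth Canton standard time.
Daylight saving runs 20 September 2020 – 24 April 2021; the standard-time date in Otheth Canton, 28 April 2021, is outside that window, so Otheth Canton is on standard time at UTC−02:00.
10:00 UTC − 2h = 08:00 Otheth Canton.

08:00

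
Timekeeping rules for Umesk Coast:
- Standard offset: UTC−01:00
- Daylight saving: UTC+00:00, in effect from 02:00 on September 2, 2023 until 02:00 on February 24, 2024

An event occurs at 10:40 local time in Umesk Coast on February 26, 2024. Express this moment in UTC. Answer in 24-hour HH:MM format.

11:40

February 26, 2024 is outside the daylight-saving period (2 September 2023 – 24 February 2024), so Umesk Coast is on standard time, UTC−01:00.
10:40 local + 1h = 11:40 UTC.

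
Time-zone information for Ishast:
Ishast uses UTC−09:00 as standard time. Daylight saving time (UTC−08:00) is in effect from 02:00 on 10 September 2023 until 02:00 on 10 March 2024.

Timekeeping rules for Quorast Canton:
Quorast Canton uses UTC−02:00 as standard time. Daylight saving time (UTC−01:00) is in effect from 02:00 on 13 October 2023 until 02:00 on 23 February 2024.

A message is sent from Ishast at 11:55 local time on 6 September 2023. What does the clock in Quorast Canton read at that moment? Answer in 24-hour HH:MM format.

18:55

6 September 2023 is outside the daylight-saving period (10 September 2023 – 10 March 2024), so Ishast is on standard time, UTC−09:00.
11:55 Ishast + 9h = 20:55 UTC.
At the standard offset (UTC−02:00), 20:55 UTC − 2h = 18:55 Quorast Canton standard time.
Daylight saving runs 13 October 2023 – 23 February 2024; the standard-time date in Quorast Canton, 6 September 2023, is outside that window, so Quorast Canton is on standard time at UTC−02:00.
20:55 UTC − 2h = 18:55 Quorast Canton.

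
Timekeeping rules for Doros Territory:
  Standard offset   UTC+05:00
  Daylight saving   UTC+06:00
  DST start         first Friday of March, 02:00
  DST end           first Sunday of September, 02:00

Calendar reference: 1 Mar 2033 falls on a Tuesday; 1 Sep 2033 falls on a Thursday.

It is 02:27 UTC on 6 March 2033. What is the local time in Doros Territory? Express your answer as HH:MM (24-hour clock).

08:27

1 March 2033 is a Tuesday, so the first Friday is March 4.
1 September 2033 is a Thursday, so the first Sunday is September 4.
At the standard offset (UTC+05:00), 02:27 UTC + 5h = 07:27 Doros Territory standard time.
Daylight saving runs 4 March – 4 September; the standard-time date in Doros Territory, 6 March 2033, is inside that window, so Doros Territory is at UTC+06:00.
02:27 UTC + 6h = 08:27 local.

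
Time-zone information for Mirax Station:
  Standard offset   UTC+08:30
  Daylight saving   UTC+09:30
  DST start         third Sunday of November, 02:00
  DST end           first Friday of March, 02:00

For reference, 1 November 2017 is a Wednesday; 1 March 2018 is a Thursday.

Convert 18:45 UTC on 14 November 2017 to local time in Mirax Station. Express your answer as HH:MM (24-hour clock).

1 November 2017 is a Wednesday, so the first Sunday is November 5 and the third is November 19.
1 March 2018 is a Thursday, so the first Friday is March 2.
At the standard offset (UTC+08:30), 18:45 UTC + 8h30m = 03:15 Mirax Station standard time (rolling into the next day, 15 November 2017).
Daylight saving runs 19 November 2017 – 2 March 2018; the standard-time date in Mirax Station, 15 November 2017, is outside that window, so Mirax Station is on standard time at UTC+08:30.
18:45 UTC + 8h30m = 03:15 local (rolling into the next day, 15 November 2017).

03:15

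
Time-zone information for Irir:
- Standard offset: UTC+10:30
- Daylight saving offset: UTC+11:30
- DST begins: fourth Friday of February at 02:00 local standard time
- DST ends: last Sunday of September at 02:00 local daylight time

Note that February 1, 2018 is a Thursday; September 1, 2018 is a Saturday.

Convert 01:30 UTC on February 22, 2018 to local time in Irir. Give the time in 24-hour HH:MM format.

12:00

1 February 2018 is a Thursday, so the first Friday is February 2 and the fourth is February 23.
1 September 2018 is a Saturday, so Sundays fall on 2, 9, 16, 23, 30; the last is September 30.
At the standard offset (UTC+10:30), 01:30 UTC + 10h30m = 12:00 Irir standard time.
The standard-time date in Irir, February 22, 2018, is outside the daylight-saving period (23 February – 30 September), so Irir is on standard time, UTC+10:30.
01:30 UTC + 10h30m = 12:00 local.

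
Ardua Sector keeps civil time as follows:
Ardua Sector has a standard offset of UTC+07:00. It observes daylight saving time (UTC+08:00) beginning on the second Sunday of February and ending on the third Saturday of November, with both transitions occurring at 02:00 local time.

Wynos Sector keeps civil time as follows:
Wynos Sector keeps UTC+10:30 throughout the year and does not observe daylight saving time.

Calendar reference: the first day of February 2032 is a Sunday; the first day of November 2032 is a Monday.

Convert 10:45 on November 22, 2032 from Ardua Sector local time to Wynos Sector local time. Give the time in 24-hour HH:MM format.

1 February 2032 is a Sunday, so the first Sunday is February 1 and the second is February 8.
1 November 2032 is a Monday, so the first Saturday is November 6 and the third is November 20.
November 22, 2032 is outside the daylight-saving period (8 February – 20 November), so Ardua Sector is on standard time, UTC+07:00.
10:45 Ardua Sector − 7h = 03:45 UTC.
Wynos Sector has no daylight saving, so its offset is UTC+10:30 year-round.
03:45 UTC + 10h30m = 14:15 Wynos Sector.

14:15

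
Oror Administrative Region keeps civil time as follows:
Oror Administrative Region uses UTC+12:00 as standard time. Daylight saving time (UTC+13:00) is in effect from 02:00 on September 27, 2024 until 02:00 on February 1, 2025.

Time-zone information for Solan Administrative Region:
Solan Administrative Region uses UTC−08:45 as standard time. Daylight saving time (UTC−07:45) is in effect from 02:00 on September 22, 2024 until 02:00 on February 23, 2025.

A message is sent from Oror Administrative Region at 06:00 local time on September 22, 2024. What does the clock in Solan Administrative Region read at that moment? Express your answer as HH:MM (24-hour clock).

September 22, 2024 is outside the daylight-saving period (27 September 2024 – 1 February 2025), so Oror Administrative Region is on standard time, UTC+12:00.
06:00 Oror Administrative Region − 12h = 18:00 UTC (rolling into the previous day, 21 September 2024).
At the standard offset (UTC−08:45), 18:00 UTC − 8h45m = 09:15 Solan Administrative Region standard time.
The standard-time date in Solan Administrative Region, September 21, 2024, is outside the daylight-saving period (22 September 2024 – 23 February 2025), so Solan Administrative Region is on standard time, UTC−08:45.
18:00 UTC − 8h45m = 09:15 Solan Administrative Region.

09:15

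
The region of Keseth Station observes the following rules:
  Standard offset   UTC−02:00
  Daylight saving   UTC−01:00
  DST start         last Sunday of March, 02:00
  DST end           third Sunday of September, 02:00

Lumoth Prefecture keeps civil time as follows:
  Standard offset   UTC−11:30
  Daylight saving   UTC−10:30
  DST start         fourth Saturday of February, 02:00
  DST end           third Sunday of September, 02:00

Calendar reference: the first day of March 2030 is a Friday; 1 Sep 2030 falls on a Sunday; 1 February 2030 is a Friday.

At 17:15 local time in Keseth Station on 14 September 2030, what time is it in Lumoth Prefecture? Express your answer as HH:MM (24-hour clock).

07:45

1 March 2030 is a Friday, so Sundays fall on 3, 10, 17, 24, 31; the last is March 31.
1 September 2030 is a Sunday, so the first Sunday is September 1 and the third is September 15.
14 September 2030 falls between 31 March and 15 September, so daylight saving is in effect and Keseth Station is at UTC−01:00.
17:15 Keseth Station + 1h = 18:15 UTC.
1 February 2030 is a Friday, so the first Saturday is February 2 and the fourth is February 23.
1 September 2030 is a Sunday, so the first Sunday is September 1 and the third is September 15.
At the standard offset (UTC−11:30), 18:15 UTC − 11h30m = 06:45 Lumoth Prefecture standard time.
Daylight saving runs 23 February – 15 September; the standard-time date in Lumoth Prefecture, 14 September 2030, is inside that window, so Lumoth Prefecture is at UTC−10:30.
18:15 UTC − 10h30m = 07:45 Lumoth Prefecture.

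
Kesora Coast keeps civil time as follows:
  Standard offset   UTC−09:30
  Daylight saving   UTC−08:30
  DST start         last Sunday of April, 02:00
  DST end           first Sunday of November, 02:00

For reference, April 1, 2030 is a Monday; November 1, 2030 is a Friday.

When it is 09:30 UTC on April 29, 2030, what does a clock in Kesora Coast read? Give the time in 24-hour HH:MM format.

1 April 2030 is a Monday, so Sundays fall on 7, 14, 21, 28; the last is April 28.
1 November 2030 is a Friday, so the first Sunday is November 3.
At the standard offset (UTC−09:30), 09:30 UTC − 9h30m = 00:00 Kesora Coast standard time.
The standard-time date in Kesora Coast, April 29, 2030, falls between 28 April and 3 November, so daylight saving is in effect and Kesora Coast is at UTC−08:30.
09:30 UTC − 8h30m = 01:00 local.

01:00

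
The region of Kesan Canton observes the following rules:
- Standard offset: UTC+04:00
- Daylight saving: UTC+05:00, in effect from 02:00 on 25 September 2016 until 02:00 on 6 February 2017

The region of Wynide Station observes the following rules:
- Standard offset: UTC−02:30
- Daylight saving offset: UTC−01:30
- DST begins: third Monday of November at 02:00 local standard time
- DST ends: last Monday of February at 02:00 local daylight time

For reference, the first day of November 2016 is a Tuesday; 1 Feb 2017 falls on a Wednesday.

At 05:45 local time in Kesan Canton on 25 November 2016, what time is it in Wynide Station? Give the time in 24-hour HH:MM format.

23:15

25 November 2016 falls between 25 September 2016 and 6 February 2017, so daylight saving is in effect and Kesan Canton is at UTC+05:00.
05:45 Kesan Canton − 5h = 00:45 UTC.
1 November 2016 is a Tuesday, so the first Monday is November 7 and the third is November 21.
1 February 2017 is a Wednesday, so Mondays fall on 6, 13, 20, 27; the last is February 27.
At the standard offset (UTC−02:30), 00:45 UTC − 2h30m = 22:15 Wynide Station standard time (rolling into the previous day, 24 November 2016).
The standard-time date in Wynide Station, 24 November 2016, falls between 21 November 2016 and 27 February 2017, so daylight saving is in effect and Wynide Station is at UTC−01:30.
00:45 UTC − 1h30m = 23:15 Wynide Station (rolling into the previous day, 24 November 2016).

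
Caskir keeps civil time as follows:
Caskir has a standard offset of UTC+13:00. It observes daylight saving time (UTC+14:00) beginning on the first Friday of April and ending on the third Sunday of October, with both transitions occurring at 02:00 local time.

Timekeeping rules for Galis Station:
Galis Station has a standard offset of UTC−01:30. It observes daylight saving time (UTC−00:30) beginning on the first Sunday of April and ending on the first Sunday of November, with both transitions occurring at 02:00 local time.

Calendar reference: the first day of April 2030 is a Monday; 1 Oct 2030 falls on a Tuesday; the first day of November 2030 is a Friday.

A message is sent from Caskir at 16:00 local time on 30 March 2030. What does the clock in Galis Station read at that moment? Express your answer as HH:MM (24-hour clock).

01:30

1 April 2030 is a Monday, so the first Friday is April 5.
1 October 2030 is a Tuesday, so the first Sunday is October 6 and the third is October 20.
30 March 2030 does not fall between 5 April and 20 October, so daylight saving is not in effect and Caskir is at UTC+13:00.
16:00 Caskir − 13h = 03:00 UTC.
1 April 2030 is a Monday, so the first Sunday is April 7.
1 November 2030 is a Friday, so the first Sunday is November 3.
At the standard offset (UTC−01:30), 03:00 UTC − 1h30m = 01:30 Galis Station standard time.
The standard-time date in Galis Station, 30 March 2030, does not fall between 7 April and 3 November, so daylight saving is not in effect and Galis Station is at UTC−01:30.
03:00 UTC − 1h30m = 01:30 Galis Station.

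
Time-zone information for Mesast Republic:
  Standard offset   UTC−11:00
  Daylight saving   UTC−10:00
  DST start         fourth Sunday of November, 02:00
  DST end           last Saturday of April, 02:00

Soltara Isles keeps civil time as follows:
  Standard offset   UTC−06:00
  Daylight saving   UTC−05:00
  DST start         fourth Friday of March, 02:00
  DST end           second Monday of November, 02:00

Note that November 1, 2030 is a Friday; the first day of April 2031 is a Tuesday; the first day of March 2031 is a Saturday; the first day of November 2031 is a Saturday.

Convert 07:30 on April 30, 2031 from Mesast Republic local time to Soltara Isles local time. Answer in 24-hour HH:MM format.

13:30

1 November 2030 is a Friday, so the first Sunday is November 3 and the fourth is November 24.
1 April 2031 is a Tuesday, so Saturdays fall on 5, 12, 19, 26; the last is April 26.
April 30, 2031 does not fall between 24 November 2030 and 26 April 2031, so daylight saving is not in effect and Mesast Republic is at UTC−11:00.
07:30 Mesast Republic + 11h = 18:30 UTC.
1 March 2031 is a Saturday, so the first Friday is March 7 and the fourth is March 28.
1 November 2031 is a Saturday, so the first Monday is November 3 and the second is November 10.
At the standard offset (UTC−06:00), 18:30 UTC − 6h = 12:30 Soltara Isles standard time.
The standard-time date in Soltara Isles, April 30, 2031, falls between 28 March and 10 November, so daylight saving is in effect and Soltara Isles is at UTC−05:00.
18:30 UTC − 5h = 13:30 Soltara Isles.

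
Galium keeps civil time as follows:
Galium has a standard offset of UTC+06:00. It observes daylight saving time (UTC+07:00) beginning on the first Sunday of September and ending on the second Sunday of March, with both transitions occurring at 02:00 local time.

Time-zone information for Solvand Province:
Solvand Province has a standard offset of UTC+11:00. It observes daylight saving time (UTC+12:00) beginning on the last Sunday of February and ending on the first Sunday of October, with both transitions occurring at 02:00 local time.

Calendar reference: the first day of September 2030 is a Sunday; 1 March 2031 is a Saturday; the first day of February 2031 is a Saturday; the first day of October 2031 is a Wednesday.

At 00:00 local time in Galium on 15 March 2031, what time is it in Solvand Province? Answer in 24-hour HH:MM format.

1 September 2030 is a Sunday, so the first Sunday is September 1.
1 March 2031 is a Saturday, so the first Sunday is March 2 and the second is March 9.
Daylight saving runs 1 September 2030 – 9 March 2031; 15 March 2031 is outside that window, so Galium is on standard time at UTC+06:00.
00:00 Galium − 6h = 18:00 UTC (rolling into the previous day, 14 March 2031).
1 February 2031 is a Saturday, so Sundays fall on 2, 9, 16, 23; the last is February 23.
1 October 2031 is a Wednesday, so the first Sunday is October 5.
At the standard offset (UTC+11:00), 18:00 UTC + 11h = 05:00 Solvand Province standard time (rolling into the next day, 15 March 2031).
The standard-time date in Solvand Province, 15 March 2031, lies within the daylight-saving period (23 February – 5 October), so Solvand Province is on daylight time, UTC+12:00.
18:00 UTC + 12h = 06:00 Solvand Province (rolling into the next day, 15 March 2031).

06:00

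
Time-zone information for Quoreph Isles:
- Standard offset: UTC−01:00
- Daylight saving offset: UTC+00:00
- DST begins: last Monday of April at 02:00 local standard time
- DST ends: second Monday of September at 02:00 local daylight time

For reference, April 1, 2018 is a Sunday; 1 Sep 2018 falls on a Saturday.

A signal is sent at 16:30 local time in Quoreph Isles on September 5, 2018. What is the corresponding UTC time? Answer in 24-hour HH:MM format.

1 April 2018 is a Sunday, so Mondays fall on 2, 9, 16, 23, 30; the last is April 30.
1 September 2018 is a Saturday, so the first Monday is September 3 and the second is September 10.
September 5, 2018 lies within the daylight-saving period (30 April – 10 September), so Quoreph Isles is on daylight time, UTC+00:00.
16:30 local − 0h = 16:30 UTC.

16:30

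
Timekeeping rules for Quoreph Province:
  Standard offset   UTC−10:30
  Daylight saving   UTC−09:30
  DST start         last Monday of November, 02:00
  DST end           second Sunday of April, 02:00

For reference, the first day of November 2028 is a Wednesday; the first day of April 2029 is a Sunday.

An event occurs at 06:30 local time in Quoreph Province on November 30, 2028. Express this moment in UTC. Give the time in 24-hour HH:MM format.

1 November 2028 is a Wednesday, so Mondays fall on 6, 13, 20, 27; the last is November 27.
1 April 2029 is a Sunday, so the first Sunday is April 1 and the second is April 8.
November 30, 2028 falls between 27 November 2028 and 8 April 2029, so daylight saving is in effect and Quoreph Province is at UTC−09:30.
06:30 local + 9h30m = 16:00 UTC.

16:00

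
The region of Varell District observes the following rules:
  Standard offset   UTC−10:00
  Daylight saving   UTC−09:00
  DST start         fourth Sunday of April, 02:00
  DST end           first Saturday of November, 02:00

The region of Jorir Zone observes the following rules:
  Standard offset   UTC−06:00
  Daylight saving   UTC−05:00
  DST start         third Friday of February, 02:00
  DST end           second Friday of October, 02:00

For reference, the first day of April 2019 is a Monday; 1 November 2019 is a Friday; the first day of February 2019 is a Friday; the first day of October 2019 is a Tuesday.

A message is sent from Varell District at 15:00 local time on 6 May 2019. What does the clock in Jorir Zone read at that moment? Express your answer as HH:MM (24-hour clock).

19:00

1 April 2019 is a Monday, so the first Sunday is April 7 and the fourth is April 28.
1 November 2019 is a Friday, so the first Saturday is November 2.
6 May 2019 falls between 28 April and 2 November, so daylight saving is in effect and Varell District is at UTC−09:00.
15:00 Varell District + 9h = 00:00 UTC (rolling into the next day, 7 May 2019).
1 February 2019 is a Friday, so the first Friday is February 1 and the third is February 15.
1 October 2019 is a Tuesday, so the first Friday is October 4 and the second is October 11.
At the standard offset (UTC−06:00), 00:00 UTC − 6h = 18:00 Jorir Zone standard time (rolling into the previous day, 6 May 2019).
Daylight saving runs 15 February – 11 October; the standard-time date in Jorir Zone, 6 May 2019, is inside that window, so Jorir Zone is at UTC−05:00.
00:00 UTC − 5h = 19:00 Jorir Zone (rolling into the previous day, 6 May 2019).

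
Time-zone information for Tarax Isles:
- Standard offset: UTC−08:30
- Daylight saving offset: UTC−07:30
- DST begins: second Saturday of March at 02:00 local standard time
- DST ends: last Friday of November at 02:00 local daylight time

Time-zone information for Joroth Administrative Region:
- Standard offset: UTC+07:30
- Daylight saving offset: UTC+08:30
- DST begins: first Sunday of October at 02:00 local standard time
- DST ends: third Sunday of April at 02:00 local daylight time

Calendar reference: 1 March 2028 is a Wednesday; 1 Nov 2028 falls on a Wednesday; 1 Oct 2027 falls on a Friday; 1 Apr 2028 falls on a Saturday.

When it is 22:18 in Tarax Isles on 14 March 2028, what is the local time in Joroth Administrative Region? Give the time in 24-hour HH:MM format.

1 March 2028 is a Wednesday, so the first Saturday is March 4 and the second is March 11.
1 November 2028 is a Wednesday, so Fridays fall on 3, 10, 17, 24; the last is November 24.
14 March 2028 falls between 11 March and 24 November, so daylight saving is in effect and Tarax Isles is at UTC−07:30.
22:18 Tarax Isles + 7h30m = 05:48 UTC (rolling into the next day, 15 March 2028).
1 October 2027 is a Friday, so the first Sunday is October 3.
1 April 2028 is a Saturday, so the first Sunday is April 2 and the third is April 16.
At the standard offset (UTC+07:30), 05:48 UTC + 7h30m = 13:18 Joroth Administrative Region standard time.
Daylight saving runs 3 October 2027 – 16 April 2028; the standard-time date in Joroth Administrative Region, 15 March 2028, is inside that window, so Joroth Administrative Region is at UTC+08:30.
05:48 UTC + 8h30m = 14:18 Joroth Administrative Region.

14:18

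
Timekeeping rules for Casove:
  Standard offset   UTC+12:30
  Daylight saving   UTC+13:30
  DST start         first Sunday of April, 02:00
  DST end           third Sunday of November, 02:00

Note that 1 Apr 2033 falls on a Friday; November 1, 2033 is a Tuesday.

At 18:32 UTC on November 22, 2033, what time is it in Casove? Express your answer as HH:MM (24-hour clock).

07:02

1 April 2033 is a Friday, so the first Sunday is April 3.
1 November 2033 is a Tuesday, so the first Sunday is November 6 and the third is November 20.
At the standard offset (UTC+12:30), 18:32 UTC + 12h30m = 07:02 Casove standard time (rolling into the next day, 23 November 2033).
Daylight saving runs 3 April – 20 November; the standard-time date in Casove, November 23, 2033, is outside that window, so Casove is on standard time at UTC+12:30.
18:32 UTC + 12h30m = 07:02 local (rolling into the next day, 23 November 2033).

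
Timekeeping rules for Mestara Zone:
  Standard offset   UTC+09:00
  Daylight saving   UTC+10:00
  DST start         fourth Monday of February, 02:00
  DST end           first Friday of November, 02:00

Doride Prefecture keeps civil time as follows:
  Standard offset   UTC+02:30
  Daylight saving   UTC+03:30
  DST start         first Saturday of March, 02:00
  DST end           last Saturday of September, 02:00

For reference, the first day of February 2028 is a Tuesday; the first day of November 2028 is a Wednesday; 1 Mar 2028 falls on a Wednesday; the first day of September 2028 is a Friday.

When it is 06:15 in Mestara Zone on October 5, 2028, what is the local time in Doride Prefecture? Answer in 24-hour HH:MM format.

1 February 2028 is a Tuesday, so the first Monday is February 7 and the fourth is February 28.
1 November 2028 is a Wednesday, so the first Friday is November 3.
Daylight saving runs 28 February – 3 November; October 5, 2028 is inside that window, so Mestara Zone is at UTC+10:00.
06:15 Mestara Zone − 10h = 20:15 UTC (rolling into the previous day, 4 October 2028).
1 March 2028 is a Wednesday, so the first Saturday is March 4.
1 September 2028 is a Friday, so Saturdays fall on 2, 9, 16, 23, 30; the last is September 30.
At the standard offset (UTC+02:30), 20:15 UTC + 2h30m = 22:45 Doride Prefecture standard time.
The standard-time date in Doride Prefecture, October 4, 2028, does not fall between 4 March and 30 September, so daylight saving is not in effect and Doride Prefecture is at UTC+02:30.
20:15 UTC + 2h30m = 22:45 Doride Prefecture.

22:45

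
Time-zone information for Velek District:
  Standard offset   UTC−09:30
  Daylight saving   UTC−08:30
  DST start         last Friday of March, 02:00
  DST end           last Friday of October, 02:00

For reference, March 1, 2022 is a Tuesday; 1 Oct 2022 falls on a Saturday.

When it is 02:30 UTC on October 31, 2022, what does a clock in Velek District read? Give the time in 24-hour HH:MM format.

1 March 2022 is a Tuesday, so Fridays fall on 4, 11, 18, 25; the last is March 25.
1 October 2022 is a Saturday, so Fridays fall on 7, 14, 21, 28; the last is October 28.
At the standard offset (UTC−09:30), 02:30 UTC − 9h30m = 17:00 Velek District standard time (rolling into the previous day, 30 October 2022).
Daylight saving runs 25 March – 28 October; the standard-time date in Velek District, October 30, 2022, is outside that window, so Velek District is on standard time at UTC−09:30.
02:30 UTC − 9h30m = 17:00 local (rolling into the previous day, 30 October 2022).

17:00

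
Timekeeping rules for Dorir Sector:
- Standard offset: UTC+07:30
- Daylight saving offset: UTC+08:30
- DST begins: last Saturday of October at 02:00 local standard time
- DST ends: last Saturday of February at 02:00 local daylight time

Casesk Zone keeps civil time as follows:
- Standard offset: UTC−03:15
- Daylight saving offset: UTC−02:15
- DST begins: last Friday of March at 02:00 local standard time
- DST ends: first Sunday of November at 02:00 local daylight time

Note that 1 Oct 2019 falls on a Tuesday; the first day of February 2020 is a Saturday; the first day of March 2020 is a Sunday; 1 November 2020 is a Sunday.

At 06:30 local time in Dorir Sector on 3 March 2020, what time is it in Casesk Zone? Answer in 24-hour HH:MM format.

1 October 2019 is a Tuesday, so Saturdays fall on 5, 12, 19, 26; the last is October 26.
1 February 2020 is a Saturday, so Saturdays fall on 1, 8, 15, 22, 29; the last is February 29.
Daylight saving runs 26 October 2019 – 29 February 2020; 3 March 2020 is outside that window, so Dorir Sector is on standard time at UTC+07:30.
06:30 Dorir Sector − 7h30m = 23:00 UTC (rolling into the previous day, 2 March 2020).
1 March 2020 is a Sunday, so Fridays fall on 6, 13, 20, 27; the last is March 27.
1 November 2020 is a Sunday, so the first Sunday is November 1.
At the standard offset (UTC−03:15), 23:00 UTC − 3h15m = 19:45 Casesk Zone standard time.
The standard-time date in Casesk Zone, 2 March 2020, does not fall between 27 March and 1 November, so daylight saving is not in effect and Casesk Zone is at UTC−03:15.
23:00 UTC − 3h15m = 19:45 Casesk Zone.

19:45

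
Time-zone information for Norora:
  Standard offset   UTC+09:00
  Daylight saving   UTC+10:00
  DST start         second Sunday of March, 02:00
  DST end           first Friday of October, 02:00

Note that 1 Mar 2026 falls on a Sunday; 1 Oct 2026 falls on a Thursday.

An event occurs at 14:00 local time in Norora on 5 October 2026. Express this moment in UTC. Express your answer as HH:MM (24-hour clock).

05:00

1 March 2026 is a Sunday, so the first Sunday is March 1 and the second is March 8.
1 October 2026 is a Thursday, so the first Friday is October 2.
5 October 2026 does not fall between 8 March and 2 October, so daylight saving is not in effect and Norora is at UTC+09:00.
14:00 local − 9h = 05:00 UTC.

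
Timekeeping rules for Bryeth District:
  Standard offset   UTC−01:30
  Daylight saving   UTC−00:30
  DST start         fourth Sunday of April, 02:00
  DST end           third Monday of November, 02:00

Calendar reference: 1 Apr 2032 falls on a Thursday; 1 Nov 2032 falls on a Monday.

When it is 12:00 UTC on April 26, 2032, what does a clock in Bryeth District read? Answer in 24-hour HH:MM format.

11:30

1 April 2032 is a Thursday, so the first Sunday is April 4 and the fourth is April 25.
1 November 2032 is a Monday, so the first Monday is November 1 and the third is November 15.
At the standard offset (UTC−01:30), 12:00 UTC − 1h30m = 10:30 Bryeth District standard time.
The standard-time date in Bryeth District, April 26, 2032, lies within the daylight-saving period (25 April – 15 November), so Bryeth District is on daylight time, UTC−00:30.
12:00 UTC − 0h30m = 11:30 local.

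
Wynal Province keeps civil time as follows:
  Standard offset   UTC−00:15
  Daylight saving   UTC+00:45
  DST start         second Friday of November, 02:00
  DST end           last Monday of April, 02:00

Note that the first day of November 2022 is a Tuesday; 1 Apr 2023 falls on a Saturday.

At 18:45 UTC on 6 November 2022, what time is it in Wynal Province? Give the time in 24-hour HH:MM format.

1 November 2022 is a Tuesday, so the first Friday is November 4 and the second is November 11.
1 April 2023 is a Saturday, so Mondays fall on 3, 10, 17, 24; the last is April 24.
At the standard offset (UTC−00:15), 18:45 UTC − 0h15m = 18:30 Wynal Province standard time.
Daylight saving runs 11 November 2022 – 24 April 2023; the standard-time date in Wynal Province, 6 November 2022, is outside that window, so Wynal Province is on standard time at UTC−00:15.
18:45 UTC − 0h15m = 18:30 local.

18:30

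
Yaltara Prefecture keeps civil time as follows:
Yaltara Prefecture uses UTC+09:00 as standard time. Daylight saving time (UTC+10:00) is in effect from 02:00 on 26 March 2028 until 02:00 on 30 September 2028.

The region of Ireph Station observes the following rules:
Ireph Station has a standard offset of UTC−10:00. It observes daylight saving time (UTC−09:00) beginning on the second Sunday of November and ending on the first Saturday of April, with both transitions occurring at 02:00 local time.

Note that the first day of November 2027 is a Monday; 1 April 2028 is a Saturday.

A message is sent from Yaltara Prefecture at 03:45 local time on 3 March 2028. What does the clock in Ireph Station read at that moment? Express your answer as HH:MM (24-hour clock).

09:45

Daylight saving runs 26 March – 30 September; 3 March 2028 is outside that window, so Yaltara Prefecture is on standard time at UTC+09:00.
03:45 Yaltara Prefecture − 9h = 18:45 UTC (rolling into the previous day, 2 March 2028).
1 November 2027 is a Monday, so the first Sunday is November 7 and the second is November 14.
1 April 2028 is a Saturday, so the first Saturday is April 1.
At the standard offset (UTC−10:00), 18:45 UTC − 10h = 08:45 Ireph Station standard time.
The standard-time date in Ireph Station, 2 March 2028, lies within the daylight-saving period (14 November 2027 – 1 April 2028), so Ireph Station is on daylight time, UTC−09:00.
18:45 UTC − 9h = 09:45 Ireph Station.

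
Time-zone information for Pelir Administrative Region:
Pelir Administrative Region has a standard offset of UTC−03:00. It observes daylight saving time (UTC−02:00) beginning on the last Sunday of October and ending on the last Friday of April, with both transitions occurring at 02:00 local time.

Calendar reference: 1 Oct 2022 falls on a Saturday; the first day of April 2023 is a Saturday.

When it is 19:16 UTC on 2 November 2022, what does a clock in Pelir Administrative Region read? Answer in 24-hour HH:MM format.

17:16

1 October 2022 is a Saturday, so Sundays fall on 2, 9, 16, 23, 30; the last is October 30.
1 April 2023 is a Saturday, so Fridays fall on 7, 14, 21, 28; the last is April 28.
At the standard offset (UTC−03:00), 19:16 UTC − 3h = 16:16 Pelir Administrative Region standard time.
Daylight saving runs 30 October 2022 – 28 April 2023; the standard-time date in Pelir Administrative Region, 2 November 2022, is inside that window, so Pelir Administrative Region is at UTC−02:00.
19:16 UTC − 2h = 17:16 local.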